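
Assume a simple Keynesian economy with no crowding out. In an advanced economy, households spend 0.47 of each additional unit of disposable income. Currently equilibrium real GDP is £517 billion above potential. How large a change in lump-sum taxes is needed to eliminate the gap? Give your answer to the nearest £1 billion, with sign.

Spending multiplier = 1/(1 − MPC) = 1/(1 − 0.47) = 1/0.53 ≈ 1.887.
Tax multiplier = −c·k = −0.47/0.53 ≈ −0.887. Need ΔY = −£517 billion, so ΔT = ΔY/(−c·k) = −(−£517 billion) × 0.53 / 0.47 = +£583 billion.
The government should raise lump-sum taxes by £583 billion.

+£583 billion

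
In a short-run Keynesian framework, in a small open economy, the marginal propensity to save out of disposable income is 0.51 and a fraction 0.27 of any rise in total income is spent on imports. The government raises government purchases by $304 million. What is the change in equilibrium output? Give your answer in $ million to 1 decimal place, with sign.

+$389.7 million

MPC = 1 − MPS = 1 − 0.51 = 0.49.
Expenditure multiplier = 1/(1 − c + m) = 1/(1 − 0.49 + 0.27) = 1/0.78 ≈ 1.282.
ΔY = k × ΔG = (+$304 million) / 0.78 ≈ +$389.7 million.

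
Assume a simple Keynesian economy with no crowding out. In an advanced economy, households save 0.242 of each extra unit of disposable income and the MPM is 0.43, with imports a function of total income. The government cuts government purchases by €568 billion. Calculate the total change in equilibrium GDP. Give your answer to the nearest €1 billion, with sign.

−€845 billion

MPC = 1 − MPS = 1 − 0.242 = 0.758.
Expenditure multiplier = 1/(1 − c + m) = 1/(1 − 0.758 + 0.43) = 1/0.672 ≈ 1.488.
ΔY = k × ΔG = (−€568 billion) / 0.672 ≈ −€845 billion.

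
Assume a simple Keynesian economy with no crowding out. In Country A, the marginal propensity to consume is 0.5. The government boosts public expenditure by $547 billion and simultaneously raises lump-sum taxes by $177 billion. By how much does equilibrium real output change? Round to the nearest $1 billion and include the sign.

Expenditure multiplier = 1/(1 − MPC) = 1/(1 − 0.5) = 1/0.5 = 2.
ΔG contributes k·ΔG = (+$547 billion) / 0.5 = +$1,094 billion.
ΔT of +$177 billion changes first-round spending by −c·ΔT = −$88.5 billion, contributing k·(−c·ΔT) = (−$88.5 billion) / 0.5 = −$177 billion.
Net ΔY = k(ΔG − c·ΔT) = (+$458.5 billion) / 0.5 = +$917 billion.

+$917 billion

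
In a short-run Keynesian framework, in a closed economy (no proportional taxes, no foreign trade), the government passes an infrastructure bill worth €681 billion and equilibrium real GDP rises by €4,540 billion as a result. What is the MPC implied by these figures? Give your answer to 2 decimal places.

0.85

Implied spending multiplier k = ΔY/ΔG = 4,540/681 ≈ 6.6667.
Since k = 1/(1 − MPC), MPC = 1 − 1/k = 1 − ΔG/ΔY = 1 − 681/4,540 = 0.85.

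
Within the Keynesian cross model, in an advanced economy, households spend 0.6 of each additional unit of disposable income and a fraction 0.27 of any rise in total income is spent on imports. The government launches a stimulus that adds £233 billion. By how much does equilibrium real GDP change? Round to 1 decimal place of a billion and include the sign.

+£347.8 billion

Government-spending multiplier = 1/(1 − c + m) = 1/(1 − 0.6 + 0.27) = 1/0.67 ≈ 1.493.
ΔY = k × ΔG = (+£233 billion) / 0.67 ≈ +£347.8 billion.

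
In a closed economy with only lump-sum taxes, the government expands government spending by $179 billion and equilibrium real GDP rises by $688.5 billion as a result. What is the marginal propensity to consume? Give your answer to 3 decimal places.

Implied spending multiplier k = ΔY/ΔG = 688.5/179 ≈ 3.8464.
Since k = 1/(1 − MPC), MPC = 1 − 1/k = 1 − ΔG/ΔY = 1 − 179/688.5 ≈ 0.740.

0.740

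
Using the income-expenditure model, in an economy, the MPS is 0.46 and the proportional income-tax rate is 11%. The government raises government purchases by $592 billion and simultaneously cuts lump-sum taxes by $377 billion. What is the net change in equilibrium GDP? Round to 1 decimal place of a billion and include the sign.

+$1,531.7 billion

MPC = 1 − MPS = 1 − 0.46 = 0.54.
Expenditure multiplier = 1/(1 − c(1−t)) = 1/(1 − 0.54×0.89) = 1/0.5194 ≈ 1.925.
ΔG contributes k·ΔG = (+$592 billion) / 0.5194 ≈ +$1,139.8 billion.
ΔT of −$377 billion changes first-round spending by −c·ΔT = +$203.58 billion, contributing k·(−c·ΔT) = (+$203.58 billion) / 0.5194 ≈ +$392 billion.
Net ΔY = k(ΔG − c·ΔT) = (+$795.58 billion) / 0.5194 ≈ +$1,531.7 billion.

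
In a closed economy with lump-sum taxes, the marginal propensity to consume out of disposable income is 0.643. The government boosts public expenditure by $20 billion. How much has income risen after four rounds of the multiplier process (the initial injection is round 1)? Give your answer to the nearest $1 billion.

Round 1 adds ΔG = $20 billion; each later round is MPC = 0.643 times the previous.
After 4 rounds: 20 + 12.86 + 8.26898 + 5.31695414 = ΔG·(1 − c^4)/(1 − c) = 20 × (1 − 0.170940075601)/0.357 ≈ $46 billion.

$46 billion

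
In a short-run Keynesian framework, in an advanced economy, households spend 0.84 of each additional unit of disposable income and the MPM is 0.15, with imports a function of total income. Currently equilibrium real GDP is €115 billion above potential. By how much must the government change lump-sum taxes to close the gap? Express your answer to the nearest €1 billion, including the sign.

+€42 billion

Spending multiplier = 1/(1 − c + m) = 1/(1 − 0.84 + 0.15) = 1/0.31 ≈ 3.226.
Tax multiplier = −c·k = −0.84/0.31 ≈ −2.71. Need ΔY = −€115 billion, so ΔT = ΔY/(−c·k) = −(−€115 billion) × 0.31 / 0.84 ≈ +€42 billion.
The government should raise lump-sum taxes by €42 billion.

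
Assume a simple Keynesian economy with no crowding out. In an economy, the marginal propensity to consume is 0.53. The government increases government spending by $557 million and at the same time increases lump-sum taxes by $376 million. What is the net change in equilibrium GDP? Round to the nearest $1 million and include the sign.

+$761 million

Expenditure multiplier = 1/(1 − MPC) = 1/(1 − 0.53) = 1/0.47 ≈ 2.128.
ΔG contributes k·ΔG = (+$557 million) / 0.47 ≈ +$1,185.1 million.
ΔT of +$376 million changes first-round spending by −c·ΔT = −$199.28 million, contributing k·(−c·ΔT) = (−$199.28 million) / 0.47 = −$424 million.
Net ΔY = k(ΔG − c·ΔT) = (+$357.72 million) / 0.47 ≈ +$761 million.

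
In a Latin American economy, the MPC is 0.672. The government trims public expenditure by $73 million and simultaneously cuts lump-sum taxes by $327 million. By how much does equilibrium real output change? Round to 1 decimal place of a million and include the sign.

Expenditure multiplier = 1/(1 − MPC) = 1/(1 − 0.672) = 1/0.328 ≈ 3.049.
ΔG contributes k·ΔG = (−$73 million) / 0.328 ≈ −$222.6 million.
ΔT of −$327 million changes first-round spending by −c·ΔT = +$219.744 million, contributing k·(−c·ΔT) = (+$219.744 million) / 0.328 ≈ +$670 million.
Net ΔY = k(ΔG − c·ΔT) = (+$146.744 million) / 0.328 ≈ +$447.4 million.

+$447.4 million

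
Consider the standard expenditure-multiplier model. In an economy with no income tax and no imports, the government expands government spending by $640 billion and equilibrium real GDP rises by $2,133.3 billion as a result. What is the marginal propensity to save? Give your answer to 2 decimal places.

Implied spending multiplier k = ΔY/ΔG = 2,133.3/640 ≈ 3.3333.
Since k = 1/(1 − MPC), MPC = 1 − 1/k = 1 − ΔG/ΔY = 1 − 640/2,133.3 ≈ 0.70.
MPS = 1 − MPC = 0.30.

0.30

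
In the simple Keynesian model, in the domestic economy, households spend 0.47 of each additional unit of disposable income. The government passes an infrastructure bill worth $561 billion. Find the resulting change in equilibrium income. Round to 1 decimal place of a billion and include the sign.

+$1,058.5 billion

Government-spending multiplier = 1/(1 − MPC) = 1/(1 − 0.47) = 1/0.53 ≈ 1.887.
ΔY = k × ΔG = (+$561 billion) / 0.53 ≈ +$1,058.5 billion.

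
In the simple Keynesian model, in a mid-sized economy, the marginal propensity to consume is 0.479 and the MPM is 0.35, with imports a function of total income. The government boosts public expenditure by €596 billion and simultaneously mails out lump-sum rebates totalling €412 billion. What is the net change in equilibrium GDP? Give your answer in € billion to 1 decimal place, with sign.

+€910.8 billion

Expenditure multiplier = 1/(1 − c + m) = 1/(1 − 0.479 + 0.35) = 1/0.871 ≈ 1.148.
ΔG contributes k·ΔG = (+€596 billion) / 0.871 ≈ +€684.3 billion.
ΔT of −€412 billion changes first-round spending by −c·ΔT = +€197.348 billion, contributing k·(−c·ΔT) = (+€197.348 billion) / 0.871 ≈ +€226.6 billion.
Net ΔY = k(ΔG − c·ΔT) = (+€793.348 billion) / 0.871 ≈ +€910.8 billion.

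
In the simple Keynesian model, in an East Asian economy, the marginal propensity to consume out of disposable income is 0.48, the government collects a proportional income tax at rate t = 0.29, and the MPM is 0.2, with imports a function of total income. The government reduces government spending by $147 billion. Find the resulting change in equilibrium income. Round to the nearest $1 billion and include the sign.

Expenditure multiplier = 1/(1 − c(1−t) + m) = 1/(1 − 0.48×0.71 + 0.2) = 1/0.8592 ≈ 1.164.
ΔY = k × ΔG = (−$147 billion) / 0.8592 ≈ −$171 billion.

−$171 billion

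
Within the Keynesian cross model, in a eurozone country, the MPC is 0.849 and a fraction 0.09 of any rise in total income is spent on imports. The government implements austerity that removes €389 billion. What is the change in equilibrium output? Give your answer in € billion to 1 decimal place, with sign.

−€1,614.1 billion

Government-spending multiplier = 1/(1 − c + m) = 1/(1 − 0.849 + 0.09) = 1/0.241 ≈ 4.149.
ΔY = k × ΔG = (−€389 billion) / 0.241 ≈ −€1,614.1 billion.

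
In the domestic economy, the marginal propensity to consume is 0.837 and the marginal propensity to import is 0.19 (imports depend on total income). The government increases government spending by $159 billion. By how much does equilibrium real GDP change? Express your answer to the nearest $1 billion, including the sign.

+$450 billion

Government-spending multiplier = 1/(1 − c + m) = 1/(1 − 0.837 + 0.19) = 1/0.353 ≈ 2.833.
ΔY = k × ΔG = (+$159 billion) / 0.353 ≈ +$450 billion.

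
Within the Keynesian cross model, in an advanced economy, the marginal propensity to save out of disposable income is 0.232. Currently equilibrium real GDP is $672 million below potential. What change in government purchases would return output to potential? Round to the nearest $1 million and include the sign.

MPC = 1 − MPS = 1 − 0.232 = 0.768.
Spending multiplier = 1/(1 − MPC) = 1/(1 − 0.768) = 1/0.232 ≈ 4.31.
Need ΔY = +$672 million, so ΔG = ΔY/k = (+$672 million) × 0.232 ≈ +$156 million.
The government should increase government purchases by $156 million.

+$156 million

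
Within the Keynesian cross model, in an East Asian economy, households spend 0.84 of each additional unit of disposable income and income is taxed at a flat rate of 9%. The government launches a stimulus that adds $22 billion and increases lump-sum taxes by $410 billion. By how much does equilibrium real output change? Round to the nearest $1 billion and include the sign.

−$1,368 billion

Expenditure multiplier = 1/(1 − c(1−t)) = 1/(1 − 0.84×0.91) = 1/0.2356 ≈ 4.244.
ΔG contributes k·ΔG = (+$22 billion) / 0.2356 ≈ +$93.4 billion.
ΔT of +$410 billion changes first-round spending by −c·ΔT = −$344.4 billion, contributing k·(−c·ΔT) = (−$344.4 billion) / 0.2356 ≈ −$1,461.8 billion.
Net ΔY = k(ΔG − c·ΔT) = (−$322.4 billion) / 0.2356 ≈ −$1,368 billion.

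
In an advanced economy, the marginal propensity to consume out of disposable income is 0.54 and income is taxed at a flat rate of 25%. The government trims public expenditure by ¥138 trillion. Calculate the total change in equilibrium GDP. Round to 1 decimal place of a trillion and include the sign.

Expenditure multiplier = 1/(1 − c(1−t)) = 1/(1 − 0.54×0.75) = 1/0.595 ≈ 1.681.
ΔY = k × ΔG = (−¥138 trillion) / 0.595 ≈ −¥231.9 trillion.

−¥231.9 trillion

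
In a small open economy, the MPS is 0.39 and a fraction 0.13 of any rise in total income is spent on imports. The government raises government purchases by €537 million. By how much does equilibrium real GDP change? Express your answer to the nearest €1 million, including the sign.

MPC = 1 − MPS = 1 − 0.39 = 0.61.
Government-spending multiplier = 1/(1 − c + m) = 1/(1 − 0.61 + 0.13) = 1/0.52 ≈ 1.923.
ΔY = k × ΔG = (+€537 million) / 0.52 ≈ +€1,033 million.

+€1,033 million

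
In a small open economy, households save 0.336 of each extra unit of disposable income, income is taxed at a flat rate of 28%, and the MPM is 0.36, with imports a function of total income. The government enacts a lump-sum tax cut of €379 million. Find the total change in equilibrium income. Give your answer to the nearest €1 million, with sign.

+€285 million

MPC = 1 − MPS = 1 − 0.336 = 0.664.
A lump-sum tax change of −€379 million shifts disposable income by +€379 million; first-round consumption changes by −c × ΔT = −0.664 × (−€379 million) = +€251.656 million.
Expenditure multiplier = 1/(1 − c(1−t) + m) = 1/(1 − 0.664×0.72 + 0.36) = 1/0.88192 ≈ 1.134.
The tax multiplier is −c × k ≈ −0.753, so ΔY = k × (−c·ΔT) = (+€251.656 million) / 0.88192 ≈ +€285 million.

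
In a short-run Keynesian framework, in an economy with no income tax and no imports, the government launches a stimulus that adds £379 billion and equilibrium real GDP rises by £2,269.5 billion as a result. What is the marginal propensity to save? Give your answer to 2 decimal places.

0.17

Implied spending multiplier k = ΔY/ΔG = 2,269.5/379 ≈ 5.9881.
Since k = 1/(1 − MPC), MPC = 1 − 1/k = 1 − ΔG/ΔY = 1 − 379/2,269.5 ≈ 0.83.
MPS = 1 − MPC = 0.17.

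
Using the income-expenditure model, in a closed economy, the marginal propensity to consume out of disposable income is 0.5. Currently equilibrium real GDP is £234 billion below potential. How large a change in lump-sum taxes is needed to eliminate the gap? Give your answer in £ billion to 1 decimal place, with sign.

Spending multiplier = 1/(1 − MPC) = 1/(1 − 0.5) = 1/0.5 = 2.
Tax multiplier = −c·k = −0.5/0.5 = −1. Need ΔY = +£234 billion, so ΔT = ΔY/(−c·k) = −(+£234 billion) × 0.5 / 0.5 = −£234 billion.
The government should cut lump-sum taxes by £234 billion.

−£234.0 billion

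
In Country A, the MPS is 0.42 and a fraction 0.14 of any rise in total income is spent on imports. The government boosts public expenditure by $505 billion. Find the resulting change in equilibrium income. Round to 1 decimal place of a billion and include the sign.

+$901.8 billion

MPC = 1 − MPS = 1 − 0.42 = 0.58.
Spending multiplier = 1/(1 − c + m) = 1/(1 − 0.58 + 0.14) = 1/0.56 ≈ 1.786.
ΔY = k × ΔG = (+$505 billion) / 0.56 ≈ +$901.8 billion.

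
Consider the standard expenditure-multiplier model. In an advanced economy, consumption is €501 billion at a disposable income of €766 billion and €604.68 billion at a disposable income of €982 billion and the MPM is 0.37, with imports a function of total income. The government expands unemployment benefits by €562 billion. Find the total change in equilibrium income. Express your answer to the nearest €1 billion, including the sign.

MPC = ΔC/ΔYd = (604.68 − 501)/(982 − 766) = 103.68/216 = 0.48.
The transfer change shifts disposable income by +€562 billion, so first-round consumption changes by c·ΔTR = 0.48 × (+€562 billion) = +€269.76 billion.
Expenditure multiplier = 1/(1 − c + m) = 1/(1 − 0.48 + 0.37) = 1/0.89 ≈ 1.124.
The transfer multiplier is c × k ≈ 0.539, so ΔY = k × (c·ΔTR) = (+€269.76 billion) / 0.89 ≈ +€303 billion.

+€303 billion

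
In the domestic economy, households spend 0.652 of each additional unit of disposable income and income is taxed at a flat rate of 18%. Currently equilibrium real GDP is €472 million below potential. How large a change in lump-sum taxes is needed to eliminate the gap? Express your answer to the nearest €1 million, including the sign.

−€337 million

Spending multiplier = 1/(1 − c(1−t)) = 1/(1 − 0.652×0.82) = 1/0.46536 ≈ 2.149.
Tax multiplier = −c·k = −0.652/0.46536 ≈ −1.401. Need ΔY = +€472 million, so ΔT = ΔY/(−c·k) = −(+€472 million) × 0.46536 / 0.652 ≈ −€337 million.
The government should cut lump-sum taxes by €337 million.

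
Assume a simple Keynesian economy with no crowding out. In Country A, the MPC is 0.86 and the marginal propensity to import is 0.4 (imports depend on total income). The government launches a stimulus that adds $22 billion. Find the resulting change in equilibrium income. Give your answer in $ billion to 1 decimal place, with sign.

Spending multiplier = 1/(1 − c + m) = 1/(1 − 0.86 + 0.4) = 1/0.54 ≈ 1.852.
ΔY = k × ΔG = (+$22 billion) / 0.54 ≈ +$40.7 billion.

+$40.7 billion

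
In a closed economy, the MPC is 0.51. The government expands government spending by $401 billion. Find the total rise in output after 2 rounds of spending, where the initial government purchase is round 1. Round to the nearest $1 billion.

$606 billion

Round 1 adds ΔG = $401 billion; each later round is MPC = 0.51 times the previous.
After 2 rounds: 401 + 204.51 = ΔG·(1 − c^2)/(1 − c) = 401 × (1 − 0.2601)/0.49 ≈ $606 billion.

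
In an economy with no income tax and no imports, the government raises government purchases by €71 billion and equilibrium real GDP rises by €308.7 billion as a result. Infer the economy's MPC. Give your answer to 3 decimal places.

Implied spending multiplier k = ΔY/ΔG = 308.7/71 ≈ 4.3479.
Since k = 1/(1 − MPC), MPC = 1 − 1/k = 1 − ΔG/ΔY = 1 − 71/308.7 ≈ 0.770.

0.770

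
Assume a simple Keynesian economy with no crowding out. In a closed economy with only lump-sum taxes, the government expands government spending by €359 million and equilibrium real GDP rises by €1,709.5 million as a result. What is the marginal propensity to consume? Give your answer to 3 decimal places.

Implied spending multiplier k = ΔY/ΔG = 1,709.5/359 ≈ 4.7618.
Since k = 1/(1 − MPC), MPC = 1 − 1/k = 1 − ΔG/ΔY = 1 − 359/1,709.5 ≈ 0.790.

0.790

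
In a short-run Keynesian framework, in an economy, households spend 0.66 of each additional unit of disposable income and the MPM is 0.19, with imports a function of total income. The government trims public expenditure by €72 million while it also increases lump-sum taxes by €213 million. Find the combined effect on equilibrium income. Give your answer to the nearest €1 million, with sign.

−€401 million

Expenditure multiplier = 1/(1 − c + m) = 1/(1 − 0.66 + 0.19) = 1/0.53 ≈ 1.887.
ΔG contributes k·ΔG = (−€72 million) / 0.53 ≈ −€135.8 million.
ΔT of +€213 million changes first-round spending by −c·ΔT = −€140.58 million, contributing k·(−c·ΔT) = (−€140.58 million) / 0.53 ≈ −€265.2 million.
Net ΔY = k(ΔG − c·ΔT) = (−€212.58 million) / 0.53 ≈ −€401 million.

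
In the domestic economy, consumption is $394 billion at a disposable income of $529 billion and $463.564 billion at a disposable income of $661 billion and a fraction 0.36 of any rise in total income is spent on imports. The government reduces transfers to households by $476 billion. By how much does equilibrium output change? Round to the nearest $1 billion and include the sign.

MPC = ΔC/ΔYd = (463.564 − 394)/(661 − 529) = 69.564/132 = 0.527.
The transfer change shifts disposable income by −$476 billion, so first-round consumption changes by c·ΔTR = 0.527 × (−$476 billion) = −$250.852 billion.
Expenditure multiplier = 1/(1 − c + m) = 1/(1 − 0.527 + 0.36) = 1/0.833 ≈ 1.2.
The transfer multiplier is c × k ≈ 0.633, so ΔY = k × (c·ΔTR) = (−$250.852 billion) / 0.833 ≈ −$301 billion.

−$301 billion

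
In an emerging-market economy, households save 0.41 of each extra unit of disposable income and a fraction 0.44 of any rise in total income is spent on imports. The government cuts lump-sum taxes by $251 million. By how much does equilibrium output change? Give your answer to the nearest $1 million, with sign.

MPC = 1 − MPS = 1 − 0.41 = 0.59.
A lump-sum tax change of −$251 million shifts disposable income by +$251 million; first-round consumption changes by −c × ΔT = −0.59 × (−$251 million) = +$148.09 million.
Expenditure multiplier = 1/(1 − c + m) = 1/(1 − 0.59 + 0.44) = 1/0.85 ≈ 1.176.
The tax multiplier is −c × k ≈ −0.694, so ΔY = k × (−c·ΔT) = (+$148.09 million) / 0.85 ≈ +$174 million.

+$174 million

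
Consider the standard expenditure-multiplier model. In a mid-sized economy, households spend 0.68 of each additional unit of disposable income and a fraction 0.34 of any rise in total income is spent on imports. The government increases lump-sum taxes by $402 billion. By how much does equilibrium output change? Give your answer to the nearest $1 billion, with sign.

A lump-sum tax change of +$402 billion shifts disposable income by −$402 billion; first-round consumption changes by −c × ΔT = −0.68 × (+$402 billion) = −$273.36 billion.
Expenditure multiplier = 1/(1 − c + m) = 1/(1 − 0.68 + 0.34) = 1/0.66 ≈ 1.515.
The tax multiplier is −c × k ≈ −1.03, so ΔY = k × (−c·ΔT) = (−$273.36 billion) / 0.66 ≈ −$414 billion.

−$414 billion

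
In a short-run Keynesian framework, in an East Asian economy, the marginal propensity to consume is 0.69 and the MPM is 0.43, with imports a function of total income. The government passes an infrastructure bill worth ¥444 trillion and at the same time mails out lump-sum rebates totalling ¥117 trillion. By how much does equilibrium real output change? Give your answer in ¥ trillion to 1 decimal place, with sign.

Expenditure multiplier = 1/(1 − c + m) = 1/(1 − 0.69 + 0.43) = 1/0.74 ≈ 1.351.
ΔG contributes k·ΔG = (+¥444 trillion) / 0.74 = +¥600 trillion.
ΔT of −¥117 trillion changes first-round spending by −c·ΔT = +¥80.73 trillion, contributing k·(−c·ΔT) = (+¥80.73 trillion) / 0.74 ≈ +¥109.1 trillion.
Net ΔY = k(ΔG − c·ΔT) = (+¥524.73 trillion) / 0.74 ≈ +¥709.1 trillion.

+¥709.1 trillion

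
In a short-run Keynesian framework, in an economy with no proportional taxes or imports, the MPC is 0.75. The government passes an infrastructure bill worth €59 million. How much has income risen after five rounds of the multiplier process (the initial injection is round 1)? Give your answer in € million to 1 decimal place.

Round 1 adds ΔG = €59 million; each later round is MPC = 0.75 times the previous.
After 5 rounds: 59 + 44.25 + 33.1875 + 24.890625 + 18.66796875 = ΔG·(1 − c^5)/(1 − c) = 59 × (1 − 0.2373046875)/0.25 ≈ €180 million.

€180.0 million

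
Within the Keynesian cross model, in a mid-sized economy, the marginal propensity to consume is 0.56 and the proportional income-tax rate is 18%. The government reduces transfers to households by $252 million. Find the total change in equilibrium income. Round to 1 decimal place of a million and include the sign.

The transfer change shifts disposable income by −$252 million, so first-round consumption changes by c·ΔTR = 0.56 × (−$252 million) = −$141.12 million.
Expenditure multiplier = 1/(1 − c(1−t)) = 1/(1 − 0.56×0.82) = 1/0.5408 ≈ 1.849.
The transfer multiplier is c × k ≈ 1.036, so ΔY = k × (c·ΔTR) = (−$141.12 million) / 0.5408 ≈ −$260.9 million.

−$260.9 million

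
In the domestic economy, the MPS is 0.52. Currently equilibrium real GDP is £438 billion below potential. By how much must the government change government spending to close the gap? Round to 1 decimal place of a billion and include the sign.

MPC = 1 − MPS = 1 − 0.52 = 0.48.
Spending multiplier = 1/(1 − MPC) = 1/(1 − 0.48) = 1/0.52 ≈ 1.923.
Need ΔY = +£438 billion, so ΔG = ΔY/k = (+£438 billion) × 0.52 ≈ +£227.8 billion.
The government should increase government spending by £227.8 billion.

+£227.8 billion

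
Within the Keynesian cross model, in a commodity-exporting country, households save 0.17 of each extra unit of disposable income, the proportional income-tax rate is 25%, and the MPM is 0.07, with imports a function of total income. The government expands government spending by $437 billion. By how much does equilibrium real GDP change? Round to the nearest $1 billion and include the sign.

MPC = 1 − MPS = 1 − 0.17 = 0.83.
Spending multiplier = 1/(1 − c(1−t) + m) = 1/(1 − 0.83×0.75 + 0.07) = 1/0.4475 ≈ 2.235.
ΔY = k × ΔG = (+$437 billion) / 0.4475 ≈ +$977 billion.

+$977 billion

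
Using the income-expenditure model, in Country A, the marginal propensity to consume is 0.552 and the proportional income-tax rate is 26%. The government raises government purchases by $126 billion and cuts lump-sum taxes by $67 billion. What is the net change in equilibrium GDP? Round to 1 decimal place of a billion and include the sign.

Expenditure multiplier = 1/(1 − c(1−t)) = 1/(1 − 0.552×0.74) = 1/0.59152 ≈ 1.691.
ΔG contributes k·ΔG = (+$126 billion) / 0.59152 ≈ +$213 billion.
ΔT of −$67 billion changes first-round spending by −c·ΔT = +$36.984 billion, contributing k·(−c·ΔT) = (+$36.984 billion) / 0.59152 ≈ +$62.5 billion.
Net ΔY = k(ΔG − c·ΔT) = (+$162.984 billion) / 0.59152 ≈ +$275.5 billion.

+$275.5 billion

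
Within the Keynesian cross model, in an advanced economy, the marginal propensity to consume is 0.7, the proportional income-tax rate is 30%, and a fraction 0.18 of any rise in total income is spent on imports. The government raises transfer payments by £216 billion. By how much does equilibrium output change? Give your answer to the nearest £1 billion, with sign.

+£219 billion

The transfer change shifts disposable income by +£216 billion, so first-round consumption changes by c·ΔTR = 0.7 × (+£216 billion) = +£151.2 billion.
Expenditure multiplier = 1/(1 − c(1−t) + m) = 1/(1 − 0.7×0.7 + 0.18) = 1/0.69 ≈ 1.449.
The transfer multiplier is c × k ≈ 1.014, so ΔY = k × (c·ΔTR) = (+£151.2 billion) / 0.69 ≈ +£219 billion.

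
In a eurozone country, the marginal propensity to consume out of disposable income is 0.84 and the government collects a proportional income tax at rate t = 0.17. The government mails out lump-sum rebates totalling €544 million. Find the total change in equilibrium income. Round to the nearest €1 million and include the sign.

+€1,509 million

A lump-sum tax change of −€544 million shifts disposable income by +€544 million; first-round consumption changes by −c × ΔT = −0.84 × (−€544 million) = +€456.96 million.
Expenditure multiplier = 1/(1 − c(1−t)) = 1/(1 − 0.84×0.83) = 1/0.3028 ≈ 3.303.
The tax multiplier is −c × k ≈ −2.774, so ΔY = k × (−c·ΔT) = (+€456.96 million) / 0.3028 ≈ +€1,509 million.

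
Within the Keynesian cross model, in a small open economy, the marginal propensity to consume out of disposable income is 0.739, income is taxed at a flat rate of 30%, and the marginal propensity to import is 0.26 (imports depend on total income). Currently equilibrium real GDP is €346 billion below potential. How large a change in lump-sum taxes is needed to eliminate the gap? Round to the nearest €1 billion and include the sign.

−€348 billion

Spending multiplier = 1/(1 − c(1−t) + m) = 1/(1 − 0.739×0.7 + 0.26) = 1/0.7427 ≈ 1.346.
Tax multiplier = −c·k = −0.739/0.7427 ≈ −0.995. Need ΔY = +€346 billion, so ΔT = ΔY/(−c·k) = −(+€346 billion) × 0.7427 / 0.739 ≈ −€348 billion.
The government should cut lump-sum taxes by €348 billion.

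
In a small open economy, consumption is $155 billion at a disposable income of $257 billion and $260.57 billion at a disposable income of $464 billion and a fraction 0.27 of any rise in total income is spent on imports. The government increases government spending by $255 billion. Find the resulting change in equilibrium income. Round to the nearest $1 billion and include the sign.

+$336 billion

MPC = ΔC/ΔYd = (260.57 − 155)/(464 − 257) = 105.57/207 = 0.51.
Spending multiplier = 1/(1 − c + m) = 1/(1 − 0.51 + 0.27) = 1/0.76 ≈ 1.316.
ΔY = k × ΔG = (+$255 billion) / 0.76 ≈ +$336 billion.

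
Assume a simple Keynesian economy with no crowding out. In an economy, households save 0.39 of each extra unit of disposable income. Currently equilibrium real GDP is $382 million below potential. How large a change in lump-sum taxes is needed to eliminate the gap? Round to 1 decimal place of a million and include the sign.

MPC = 1 − MPS = 1 − 0.39 = 0.61.
Spending multiplier = 1/(1 − MPC) = 1/(1 − 0.61) = 1/0.39 ≈ 2.564.
Tax multiplier = −c·k = −0.61/0.39 ≈ −1.564. Need ΔY = +$382 million, so ΔT = ΔY/(−c·k) = −(+$382 million) × 0.39 / 0.61 ≈ −$244.2 million.
The government should cut lump-sum taxes by $244.2 million.

−$244.2 million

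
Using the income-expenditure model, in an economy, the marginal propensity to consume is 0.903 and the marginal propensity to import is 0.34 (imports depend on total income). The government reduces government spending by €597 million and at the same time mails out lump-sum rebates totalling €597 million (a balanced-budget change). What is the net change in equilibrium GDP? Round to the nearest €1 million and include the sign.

Expenditure multiplier = 1/(1 − c + m) = 1/(1 − 0.903 + 0.34) = 1/0.437 ≈ 2.288.
ΔG contributes k·ΔG = (−€597 million) / 0.437 ≈ −€1,366.1 million.
ΔT of −€597 million changes first-round spending by −c·ΔT = +€539.091 million, contributing k·(−c·ΔT) = (+€539.091 million) / 0.437 ≈ +€1,233.6 million.
Net ΔY = k(ΔG − c·ΔT) = (−€57.909 million) / 0.437 ≈ −€133 million.

−€133 million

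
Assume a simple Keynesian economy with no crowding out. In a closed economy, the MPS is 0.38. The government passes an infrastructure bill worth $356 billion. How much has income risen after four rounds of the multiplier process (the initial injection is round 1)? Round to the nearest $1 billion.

$798 billion

MPC = 1 − MPS = 1 − 0.38 = 0.62.
Round 1 adds ΔG = $356 billion; each later round is MPC = 0.62 times the previous.
After 4 rounds: 356 + 220.72 + 136.8464 + 84.844768 = ΔG·(1 − c^4)/(1 − c) = 356 × (1 − 0.14776336)/0.38 ≈ $798 billion.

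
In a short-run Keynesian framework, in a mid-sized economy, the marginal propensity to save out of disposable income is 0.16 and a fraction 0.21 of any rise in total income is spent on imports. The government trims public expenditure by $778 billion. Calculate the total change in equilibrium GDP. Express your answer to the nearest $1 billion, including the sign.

−$2,103 billion

MPC = 1 − MPS = 1 − 0.16 = 0.84.
Spending multiplier = 1/(1 − c + m) = 1/(1 − 0.84 + 0.21) = 1/0.37 ≈ 2.703.
ΔY = k × ΔG = (−$778 billion) / 0.37 ≈ −$2,103 billion.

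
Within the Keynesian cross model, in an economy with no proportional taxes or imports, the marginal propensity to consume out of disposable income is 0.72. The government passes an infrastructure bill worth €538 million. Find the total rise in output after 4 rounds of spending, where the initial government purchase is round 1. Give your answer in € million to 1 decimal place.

€1,405.1 million

Round 1 adds ΔG = €538 million; each later round is MPC = 0.72 times the previous.
After 4 rounds: 538 + 387.36 + 278.8992 + 200.807424 = ΔG·(1 − c^4)/(1 − c) = 538 × (1 − 0.26873856)/0.28 ≈ €1,405.1 million.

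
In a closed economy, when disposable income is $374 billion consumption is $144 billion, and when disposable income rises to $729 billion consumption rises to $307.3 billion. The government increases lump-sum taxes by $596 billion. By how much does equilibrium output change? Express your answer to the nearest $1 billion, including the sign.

−$508 billion

MPC = ΔC/ΔYd = (307.3 − 144)/(729 − 374) = 163.3/355 = 0.46.
A lump-sum tax change of +$596 billion shifts disposable income by −$596 billion; first-round consumption changes by −c × ΔT = −0.46 × (+$596 billion) = −$274.16 billion.
Expenditure multiplier = 1/(1 − MPC) = 1/(1 − 0.46) = 1/0.54 ≈ 1.852.
The tax multiplier is −c × k ≈ −0.852, so ΔY = k × (−c·ΔT) = (−$274.16 billion) / 0.54 ≈ −$508 billion.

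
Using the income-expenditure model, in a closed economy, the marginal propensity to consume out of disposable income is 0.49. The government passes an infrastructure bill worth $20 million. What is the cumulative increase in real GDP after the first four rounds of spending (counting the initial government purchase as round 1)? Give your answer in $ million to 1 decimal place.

Round 1 adds ΔG = $20 million; each later round is MPC = 0.49 times the previous.
After 4 rounds: 20 + 9.8 + 4.802 + 2.35298 = ΔG·(1 − c^4)/(1 − c) = 20 × (1 − 0.05764801)/0.51 ≈ $37 million.

$37.0 million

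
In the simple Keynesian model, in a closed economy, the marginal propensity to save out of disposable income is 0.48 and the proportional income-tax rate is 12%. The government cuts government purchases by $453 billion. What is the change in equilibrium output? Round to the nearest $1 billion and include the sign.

MPC = 1 − MPS = 1 − 0.48 = 0.52.
Expenditure multiplier = 1/(1 − c(1−t)) = 1/(1 − 0.52×0.88) = 1/0.5424 ≈ 1.844.
ΔY = k × ΔG = (−$453 billion) / 0.5424 ≈ −$835 billion.

−$835 billion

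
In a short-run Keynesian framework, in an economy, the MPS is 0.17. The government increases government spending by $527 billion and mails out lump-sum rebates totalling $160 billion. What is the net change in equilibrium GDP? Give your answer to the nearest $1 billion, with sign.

+$3,881 billion

MPC = 1 − MPS = 1 − 0.17 = 0.83.
Expenditure multiplier = 1/(1 − MPC) = 1/(1 − 0.83) = 1/0.17 ≈ 5.882.
ΔG contributes k·ΔG = (+$527 billion) / 0.17 = +$3,100 billion.
ΔT of −$160 billion changes first-round spending by −c·ΔT = +$132.8 billion, contributing k·(−c·ΔT) = (+$132.8 billion) / 0.17 ≈ +$781.2 billion.
Net ΔY = k(ΔG − c·ΔT) = (+$659.8 billion) / 0.17 ≈ +$3,881 billion.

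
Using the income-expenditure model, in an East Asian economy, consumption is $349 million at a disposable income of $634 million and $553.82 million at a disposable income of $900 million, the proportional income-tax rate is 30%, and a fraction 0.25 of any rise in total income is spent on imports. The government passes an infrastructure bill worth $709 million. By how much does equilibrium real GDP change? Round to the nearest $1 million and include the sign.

+$997 million

MPC = ΔC/ΔYd = (553.82 − 349)/(900 − 634) = 204.82/266 = 0.77.
Government-spending multiplier = 1/(1 − c(1−t) + m) = 1/(1 − 0.77×0.7 + 0.25) = 1/0.711 ≈ 1.406.
ΔY = k × ΔG = (+$709 million) / 0.711 ≈ +$997 million.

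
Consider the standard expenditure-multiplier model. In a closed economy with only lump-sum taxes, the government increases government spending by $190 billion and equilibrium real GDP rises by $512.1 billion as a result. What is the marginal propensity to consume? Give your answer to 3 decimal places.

Implied spending multiplier k = ΔY/ΔG = 512.1/190 ≈ 2.6953.
Since k = 1/(1 − MPC), MPC = 1 − 1/k = 1 − ΔG/ΔY = 1 − 190/512.1 ≈ 0.629.

0.629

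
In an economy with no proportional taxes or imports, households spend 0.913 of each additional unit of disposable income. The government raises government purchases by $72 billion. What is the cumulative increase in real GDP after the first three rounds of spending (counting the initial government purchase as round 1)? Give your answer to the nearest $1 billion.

$198 billion

Round 1 adds ΔG = $72 billion; each later round is MPC = 0.913 times the previous.
After 3 rounds: 72 + 65.736 + 60.016968 = ΔG·(1 − c^3)/(1 − c) = 72 × (1 − 0.761048497)/0.087 ≈ $198 billion.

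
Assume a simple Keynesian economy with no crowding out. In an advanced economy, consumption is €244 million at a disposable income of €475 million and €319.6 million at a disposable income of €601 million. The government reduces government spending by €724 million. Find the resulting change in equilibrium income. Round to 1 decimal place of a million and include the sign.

−€1,810.0 million

MPC = ΔC/ΔYd = (319.6 − 244)/(601 − 475) = 75.6/126 = 0.6.
Spending multiplier = 1/(1 − MPC) = 1/(1 − 0.6) = 1/0.4 = 2.5.
ΔY = k × ΔG = (−€724 million) / 0.4 = −€1,810 million.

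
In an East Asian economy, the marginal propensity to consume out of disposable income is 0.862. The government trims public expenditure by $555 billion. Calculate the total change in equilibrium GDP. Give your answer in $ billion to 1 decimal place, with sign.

Spending multiplier = 1/(1 − MPC) = 1/(1 − 0.862) = 1/0.138 ≈ 7.246.
ΔY = k × ΔG = (−$555 billion) / 0.138 ≈ −$4,021.7 billion.

−$4,021.7 billion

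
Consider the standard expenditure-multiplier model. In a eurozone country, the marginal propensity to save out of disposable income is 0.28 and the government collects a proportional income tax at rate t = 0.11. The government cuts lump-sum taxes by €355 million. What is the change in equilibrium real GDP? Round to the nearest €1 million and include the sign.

MPC = 1 − MPS = 1 − 0.28 = 0.72.
A lump-sum tax change of −€355 million shifts disposable income by +€355 million; first-round consumption changes by −c × ΔT = −0.72 × (−€355 million) = +€255.6 million.
Expenditure multiplier = 1/(1 − c(1−t)) = 1/(1 − 0.72×0.89) = 1/0.3592 ≈ 2.784.
The tax multiplier is −c × k ≈ −2.004, so ΔY = k × (−c·ΔT) = (+€255.6 million) / 0.3592 ≈ +€712 million.

+€712 million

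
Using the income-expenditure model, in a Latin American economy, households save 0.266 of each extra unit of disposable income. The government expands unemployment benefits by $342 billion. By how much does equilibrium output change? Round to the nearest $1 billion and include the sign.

+$944 billion

MPC = 1 − MPS = 1 − 0.266 = 0.734.
The transfer change shifts disposable income by +$342 billion, so first-round consumption changes by c·ΔTR = 0.734 × (+$342 billion) = +$251.028 billion.
Expenditure multiplier = 1/(1 − MPC) = 1/(1 − 0.734) = 1/0.266 ≈ 3.759.
The transfer multiplier is c × k ≈ 2.759, so ΔY = k × (c·ΔTR) = (+$251.028 billion) / 0.266 ≈ +$944 billion.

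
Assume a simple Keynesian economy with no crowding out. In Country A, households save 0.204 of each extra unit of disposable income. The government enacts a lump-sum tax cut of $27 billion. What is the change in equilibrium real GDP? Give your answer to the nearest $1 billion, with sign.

+$105 billion

MPC = 1 − MPS = 1 − 0.204 = 0.796.
A lump-sum tax change of −$27 billion shifts disposable income by +$27 billion; first-round consumption changes by −c × ΔT = −0.796 × (−$27 billion) = +$21.492 billion.
Expenditure multiplier = 1/(1 − MPC) = 1/(1 − 0.796) = 1/0.204 ≈ 4.902.
The tax multiplier is −c × k ≈ −3.902, so ΔY = k × (−c·ΔT) = (+$21.492 billion) / 0.204 ≈ +$105 billion.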